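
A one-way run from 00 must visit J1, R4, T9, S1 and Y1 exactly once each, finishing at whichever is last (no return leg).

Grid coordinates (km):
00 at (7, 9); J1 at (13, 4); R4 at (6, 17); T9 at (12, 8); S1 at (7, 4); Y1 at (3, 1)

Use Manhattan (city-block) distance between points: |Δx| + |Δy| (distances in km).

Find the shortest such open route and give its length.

42 km — the minimum one-way total.

There are 5! = 120 possible orderings.
00 → J1 → R4 → T9 → S1 → Y1: 11+20+15+9+7 = 62
00 → J1 → R4 → T9 → Y1 → S1: 11+20+15+16+7 = 69
00 → J1 → R4 → S1 → T9 → Y1: 11+20+14+9+16 = 70
00 → J1 → R4 → S1 → Y1 → T9: 11+20+14+7+16 = 68
00 → J1 → R4 → Y1 → T9 → S1: 11+20+19+16+9 = 75
00 → J1 → R4 → Y1 → S1 → T9: 11+20+19+7+9 = 66
00 → J1 → T9 → R4 → S1 → Y1: 11+5+15+14+7 = 52
00 → J1 → T9 → R4 → Y1 → S1: 11+5+15+19+7 = 57
00 → J1 → T9 → S1 → R4 → Y1: 11+5+9+14+19 = 58
00 → J1 → T9 → S1 → Y1 → R4: 11+5+9+7+19 = 51
00 → J1 → T9 → Y1 → R4 → S1: 11+5+16+19+14 = 65
00 → J1 → T9 → Y1 → S1 → R4: 11+5+16+7+14 = 53
00 → J1 → S1 → R4 → T9 → Y1: 11+6+14+15+16 = 62
00 → J1 → S1 → R4 → Y1 → T9: 11+6+14+19+16 = 66
… (106 more)
00 → R4 → T9 → J1 → S1 → Y1: 9+15+5+6+7 = 42  ← best
The minimum is 42.
One shortest path: 00 → R4 → T9 → J1 → S1 → Y1.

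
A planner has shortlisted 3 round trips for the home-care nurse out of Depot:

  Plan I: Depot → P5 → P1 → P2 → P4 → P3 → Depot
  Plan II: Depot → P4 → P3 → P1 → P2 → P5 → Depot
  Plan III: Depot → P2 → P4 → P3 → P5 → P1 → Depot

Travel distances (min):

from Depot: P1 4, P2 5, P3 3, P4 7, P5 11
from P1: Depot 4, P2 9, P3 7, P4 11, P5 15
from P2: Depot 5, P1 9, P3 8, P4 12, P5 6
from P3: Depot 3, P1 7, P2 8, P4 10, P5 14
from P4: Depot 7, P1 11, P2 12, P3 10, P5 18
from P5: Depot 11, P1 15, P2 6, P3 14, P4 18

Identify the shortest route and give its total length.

50 min — Plan II is the shortest.

Plan I: 11 + 15 + 9 + 12 + 10 + 3 = 60
Plan II: 7 + 10 + 7 + 9 + 6 + 11 = 50
Plan III: 5 + 12 + 10 + 14 + 15 + 4 = 60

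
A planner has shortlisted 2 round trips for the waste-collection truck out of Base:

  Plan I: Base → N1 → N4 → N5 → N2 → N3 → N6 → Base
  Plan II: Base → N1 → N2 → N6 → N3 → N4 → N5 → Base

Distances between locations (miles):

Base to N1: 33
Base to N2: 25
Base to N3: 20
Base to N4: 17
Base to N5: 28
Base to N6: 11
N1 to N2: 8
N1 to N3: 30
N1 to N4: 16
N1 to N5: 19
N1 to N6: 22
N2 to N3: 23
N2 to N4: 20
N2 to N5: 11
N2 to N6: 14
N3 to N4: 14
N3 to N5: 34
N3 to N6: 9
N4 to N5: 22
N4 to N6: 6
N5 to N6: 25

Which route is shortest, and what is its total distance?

Plan I: 33 + 16 + 22 + 11 + 23 + 9 + 11 = 125
Plan II: 33 + 8 + 14 + 9 + 14 + 22 + 28 = 128

125 miles — Plan I is the shortest.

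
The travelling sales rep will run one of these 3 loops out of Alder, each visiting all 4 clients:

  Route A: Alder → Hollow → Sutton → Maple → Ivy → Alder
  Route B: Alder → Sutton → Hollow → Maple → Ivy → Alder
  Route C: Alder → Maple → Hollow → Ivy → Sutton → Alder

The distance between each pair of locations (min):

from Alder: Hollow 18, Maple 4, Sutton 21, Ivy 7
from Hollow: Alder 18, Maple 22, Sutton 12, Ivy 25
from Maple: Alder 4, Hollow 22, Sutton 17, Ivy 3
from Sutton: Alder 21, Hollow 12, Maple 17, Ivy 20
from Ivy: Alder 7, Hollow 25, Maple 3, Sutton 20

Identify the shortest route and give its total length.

Shortest is Route A, total 57 min.

Route A: 18 + 12 + 17 + 3 + 7 = 57
Route B: 21 + 12 + 22 + 3 + 7 = 65
Route C: 4 + 22 + 25 + 20 + 21 = 92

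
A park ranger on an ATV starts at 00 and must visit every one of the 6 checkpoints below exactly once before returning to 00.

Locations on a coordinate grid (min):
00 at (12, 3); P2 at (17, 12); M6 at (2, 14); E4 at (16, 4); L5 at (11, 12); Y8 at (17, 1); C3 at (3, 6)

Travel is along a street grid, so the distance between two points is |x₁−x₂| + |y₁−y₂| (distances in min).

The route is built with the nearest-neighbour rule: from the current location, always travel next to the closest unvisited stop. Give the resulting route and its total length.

Total distance 58 min via the nearest-neighbour route 00 → E4 → Y8 → P2 → L5 → M6 → C3 → 00.

At 00 the remaining stops are E4 5, Y8 7, L5 10, C3 12, P2 14, M6 21; go to E4.
At E4 the remaining stops are Y8 4, P2 9, L5 13, C3 15, M6 24; go to Y8.
At Y8 the remaining stops are P2 11, L5 17, C3 19, M6 28; go to P2.
At P2 the remaining stops are L5 6, M6 17, C3 20; go to L5.
At L5 the remaining stops are M6 11, C3 14; go to M6.
At M6 the remaining stops are C3 9; go to C3.
Return C3→00: 12.
Total = 5 + 4 + 11 + 6 + 11 + 9 + 12 = 58.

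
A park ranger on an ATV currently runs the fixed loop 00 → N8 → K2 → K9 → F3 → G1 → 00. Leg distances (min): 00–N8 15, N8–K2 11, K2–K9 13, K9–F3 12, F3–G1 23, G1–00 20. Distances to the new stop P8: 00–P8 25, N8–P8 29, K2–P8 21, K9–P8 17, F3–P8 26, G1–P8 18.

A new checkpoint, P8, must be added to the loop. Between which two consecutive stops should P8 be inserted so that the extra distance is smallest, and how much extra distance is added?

Minimum extra distance: 21 min, inserting P8 between F3 and G1.

Insertion cost between consecutive stops i–j is d(i,P8) + d(P8,j) − d(i,j):
  between 00 and N8: 25 + 29 − 15 = 39
  between N8 and K2: 29 + 21 − 11 = 39
  between K2 and K9: 21 + 17 − 13 = 25
  between K9 and F3: 17 + 26 − 12 = 31
  between F3 and G1: 26 + 18 − 23 = 21
  between G1 and 00: 18 + 25 − 20 = 23
Cheapest insertion is between F3 and G1, adding 21.
New total = 94 + 21 = 115.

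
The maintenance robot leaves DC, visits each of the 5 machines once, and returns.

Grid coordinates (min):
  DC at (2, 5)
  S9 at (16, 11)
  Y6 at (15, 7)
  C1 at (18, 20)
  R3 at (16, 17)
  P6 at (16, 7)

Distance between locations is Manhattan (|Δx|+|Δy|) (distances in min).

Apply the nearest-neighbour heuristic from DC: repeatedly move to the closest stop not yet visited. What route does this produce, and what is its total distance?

At DC the remaining stops are Y6 15, P6 16, S9 20, R3 26, C1 31; go to Y6.
At Y6 the remaining stops are P6 1, S9 5, R3 11, C1 16; go to P6.
At P6 the remaining stops are S9 4, R3 10, C1 15; go to S9.
At S9 the remaining stops are R3 6, C1 11; go to R3.
At R3 the remaining stops are C1 5; go to C1.
Return C1→DC: 31.
Total = 15 + 1 + 4 + 6 + 5 + 31 = 62.

Nearest-neighbour total = 62 min; route DC → Y6 → P6 → S9 → R3 → C1 → DC.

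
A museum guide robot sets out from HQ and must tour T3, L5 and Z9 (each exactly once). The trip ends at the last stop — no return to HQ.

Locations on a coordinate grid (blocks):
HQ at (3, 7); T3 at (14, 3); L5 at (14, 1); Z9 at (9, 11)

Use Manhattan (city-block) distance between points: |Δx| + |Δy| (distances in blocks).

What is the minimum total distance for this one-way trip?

Minimum one-way distance = 25 blocks.

There are 3! = 6 possible orderings.
HQ - T3 - L5 - Z9: 15+2+15 = 32
HQ - T3 - Z9 - L5: 15+13+15 = 43
HQ - L5 - T3 - Z9: 17+2+13 = 32
HQ - L5 - Z9 - T3: 17+15+13 = 45
HQ - Z9 - T3 - L5: 10+13+2 = 25
HQ - Z9 - L5 - T3: 10+15+2 = 27
The minimum is 25.
One shortest path: HQ → Z9 → T3 → L5.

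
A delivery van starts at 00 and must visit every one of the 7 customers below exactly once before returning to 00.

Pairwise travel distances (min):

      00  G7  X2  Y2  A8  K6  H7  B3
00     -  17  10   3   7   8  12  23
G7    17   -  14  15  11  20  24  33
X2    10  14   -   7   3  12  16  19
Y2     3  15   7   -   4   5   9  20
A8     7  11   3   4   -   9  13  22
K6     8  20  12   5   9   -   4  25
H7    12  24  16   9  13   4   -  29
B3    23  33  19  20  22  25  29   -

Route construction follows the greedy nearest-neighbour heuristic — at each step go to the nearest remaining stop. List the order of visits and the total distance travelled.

106 min along 00 → Y2 → A8 → X2 → K6 → H7 → G7 → B3 → 00.

From 00: distances to unvisited — Y2=3, A8=7, K6=8, X2=10, H7=12, G7=17, B3=23. Nearest is Y2 (3).
From Y2: distances to unvisited — A8=4, K6=5, X2=7, H7=9, G7=15, B3=20. Nearest is A8 (4).
From A8: distances to unvisited — X2=3, K6=9, G7=11, H7=13, B3=22. Nearest is X2 (3).
From X2: distances to unvisited — K6=12, G7=14, H7=16, B3=19. Nearest is K6 (12).
From K6: distances to unvisited — H7=4, G7=20, B3=25. Nearest is H7 (4).
From H7: distances to unvisited — G7=24, B3=29. Nearest is G7 (24).
From G7: distances to unvisited — B3=33. Nearest is B3 (33).
Return B3→00: 23.
Total = 3 + 4 + 3 + 12 + 4 + 24 + 33 + 23 = 106.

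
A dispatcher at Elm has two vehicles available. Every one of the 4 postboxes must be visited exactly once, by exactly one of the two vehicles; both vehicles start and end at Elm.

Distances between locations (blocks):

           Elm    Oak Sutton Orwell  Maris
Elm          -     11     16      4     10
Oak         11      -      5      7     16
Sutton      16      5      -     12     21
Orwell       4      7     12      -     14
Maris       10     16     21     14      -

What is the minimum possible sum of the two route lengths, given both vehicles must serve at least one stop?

Check every non-empty split of the stops between the two vehicles; for each half take its own optimal tour:
  {Oak} + {Sutton, Orwell, Maris}: 22 + 47 = 69
  {Sutton} + {Oak, Orwell, Maris}: 32 + 37 = 69
  {Oak, Sutton} + {Orwell, Maris}: 32 + 28 = 60
  {Orwell} + {Oak, Sutton, Maris}: 8 + 47 = 55
  {Oak, Orwell} + {Sutton, Maris}: 22 + 47 = 69
  {Sutton, Orwell} + {Oak, Maris}: 32 + 37 = 69
  … (7 splits in total)
  {Oak, Sutton, Orwell} + {Maris}: 32 + 20 = 52  ← best
Best: vehicle 1 Elm → Oak → Sutton → Orwell → Elm = 32; vehicle 2 Elm → Maris → Elm = 20; combined 52.

52 blocks — the smallest possible combined total.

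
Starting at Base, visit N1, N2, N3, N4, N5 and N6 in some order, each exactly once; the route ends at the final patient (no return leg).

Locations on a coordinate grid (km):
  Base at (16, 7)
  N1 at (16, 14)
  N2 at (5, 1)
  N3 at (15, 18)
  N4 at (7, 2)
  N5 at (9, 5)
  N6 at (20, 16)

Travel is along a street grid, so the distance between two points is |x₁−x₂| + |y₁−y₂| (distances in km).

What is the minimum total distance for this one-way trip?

Shortest open route: 47 km.

There are 6! = 720 possible orderings.
Base - N1 - N2 - N3 - N4 - N5 - N6: 7+24+27+24+5+22 = 109
Base - N1 - N2 - N3 - N4 - N6 - N5: 7+24+27+24+27+22 = 131
Base - N1 - N2 - N3 - N5 - N4 - N6: 7+24+27+19+5+27 = 109
Base - N1 - N2 - N3 - N5 - N6 - N4: 7+24+27+19+22+27 = 126
Base - N1 - N2 - N3 - N6 - N4 - N5: 7+24+27+7+27+5 = 97
Base - N1 - N2 - N3 - N6 - N5 - N4: 7+24+27+7+22+5 = 92
Base - N1 - N2 - N4 - N3 - N5 - N6: 7+24+3+24+19+22 = 99
Base - N1 - N2 - N4 - N3 - N6 - N5: 7+24+3+24+7+22 = 87
… (712 more)
Base - N1 - N6 - N3 - N5 - N4 - N2: 7+6+7+19+5+3 = 47  ← best
The minimum is 47.
One shortest path: Base → N1 → N6 → N3 → N5 → N4 → N2.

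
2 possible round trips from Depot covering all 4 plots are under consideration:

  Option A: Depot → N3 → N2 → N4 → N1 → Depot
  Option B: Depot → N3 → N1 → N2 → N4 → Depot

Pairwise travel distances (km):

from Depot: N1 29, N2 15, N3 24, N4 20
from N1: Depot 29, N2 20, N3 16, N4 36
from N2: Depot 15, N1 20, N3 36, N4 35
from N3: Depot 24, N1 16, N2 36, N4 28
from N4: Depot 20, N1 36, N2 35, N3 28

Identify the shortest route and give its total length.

Option A: 24 + 36 + 35 + 36 + 29 = 160
Option B: 24 + 16 + 20 + 35 + 20 = 115

Shortest is Option B, total 115 km.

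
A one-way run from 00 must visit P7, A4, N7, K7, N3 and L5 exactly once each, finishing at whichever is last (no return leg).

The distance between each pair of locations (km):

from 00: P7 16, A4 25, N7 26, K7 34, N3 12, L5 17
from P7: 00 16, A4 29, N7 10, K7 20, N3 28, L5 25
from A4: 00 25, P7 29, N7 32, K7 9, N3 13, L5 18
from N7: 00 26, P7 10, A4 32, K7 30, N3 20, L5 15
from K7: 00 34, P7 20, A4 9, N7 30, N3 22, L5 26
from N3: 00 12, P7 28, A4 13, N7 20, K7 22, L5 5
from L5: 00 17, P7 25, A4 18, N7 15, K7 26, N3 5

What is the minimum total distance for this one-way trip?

Minimum one-way distance = 68 km.

There are 6! = 720 possible orderings.
00 → P7 → A4 → N7 → K7 → N3 → L5: 16+29+32+30+22+5 = 134
00 → P7 → A4 → N7 → K7 → L5 → N3: 16+29+32+30+26+5 = 138
00 → P7 → A4 → N7 → N3 → K7 → L5: 16+29+32+20+22+26 = 145
00 → P7 → A4 → N7 → N3 → L5 → K7: 16+29+32+20+5+26 = 128
00 → P7 → A4 → N7 → L5 → K7 → N3: 16+29+32+15+26+22 = 140
00 → P7 → A4 → N7 → L5 → N3 → K7: 16+29+32+15+5+22 = 119
00 → P7 → A4 → K7 → N7 → N3 → L5: 16+29+9+30+20+5 = 109
00 → P7 → A4 → K7 → N7 → L5 → N3: 16+29+9+30+15+5 = 104
… (712 more)
00 → P7 → N7 → L5 → N3 → A4 → K7: 16+10+15+5+13+9 = 68  ← best
The minimum is 68.
One shortest path: 00 → P7 → N7 → L5 → N3 → A4 → K7.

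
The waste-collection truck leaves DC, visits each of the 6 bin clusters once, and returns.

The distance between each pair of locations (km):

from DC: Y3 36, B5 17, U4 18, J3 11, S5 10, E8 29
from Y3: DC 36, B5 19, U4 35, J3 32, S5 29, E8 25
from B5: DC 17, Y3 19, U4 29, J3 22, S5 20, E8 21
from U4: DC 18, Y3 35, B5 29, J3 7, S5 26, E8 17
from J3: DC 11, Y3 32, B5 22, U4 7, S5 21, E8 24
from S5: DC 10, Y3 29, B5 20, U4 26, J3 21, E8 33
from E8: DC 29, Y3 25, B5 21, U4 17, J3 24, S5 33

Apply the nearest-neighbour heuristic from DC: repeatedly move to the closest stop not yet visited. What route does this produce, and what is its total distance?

From DC: distances to unvisited — S5=10, J3=11, B5=17, U4=18, E8=29, Y3=36. Nearest is S5 (10).
From S5: distances to unvisited — B5=20, J3=21, U4=26, Y3=29, E8=33. Nearest is B5 (20).
From B5: distances to unvisited — Y3=19, E8=21, J3=22, U4=29. Nearest is Y3 (19).
From Y3: distances to unvisited — E8=25, J3=32, U4=35. Nearest is E8 (25).
From E8: distances to unvisited — U4=17, J3=24. Nearest is U4 (17).
From U4: distances to unvisited — J3=7. Nearest is J3 (7).
Return J3→DC: 11.
Total = 10 + 20 + 19 + 25 + 17 + 7 + 11 = 109.

Nearest-neighbour total = 109 km; route DC → S5 → B5 → Y3 → E8 → U4 → J3 → DC.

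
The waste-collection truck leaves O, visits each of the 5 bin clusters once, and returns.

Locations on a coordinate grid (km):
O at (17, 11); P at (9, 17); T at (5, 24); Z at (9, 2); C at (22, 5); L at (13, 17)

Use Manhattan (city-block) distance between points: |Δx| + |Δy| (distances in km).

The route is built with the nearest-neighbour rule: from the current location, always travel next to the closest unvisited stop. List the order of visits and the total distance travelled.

78 km along O → L → P → T → Z → C → O.

O → [L:10 / C:11 / P:14 / Z:17 / T:25] → L (10)
L → [P:4 / T:15 / Z:19 / C:21] → P (4)
P → [T:11 / Z:15 / C:25] → T (11)
T → [Z:26 / C:36] → Z (26)
Z → [C:16] → C (16)
Return C→O: 11.
Total = 10 + 4 + 11 + 26 + 16 + 11 = 78.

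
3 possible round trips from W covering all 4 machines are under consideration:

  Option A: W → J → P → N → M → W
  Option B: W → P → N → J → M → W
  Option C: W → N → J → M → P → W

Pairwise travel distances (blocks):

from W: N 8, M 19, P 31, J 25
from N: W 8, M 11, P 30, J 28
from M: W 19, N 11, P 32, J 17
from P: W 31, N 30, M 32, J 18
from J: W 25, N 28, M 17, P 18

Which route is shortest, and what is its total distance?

Shortest is Option A, total 103 blocks.

Option A: 25 + 18 + 30 + 11 + 19 = 103
Option B: 31 + 30 + 28 + 17 + 19 = 125
Option C: 8 + 28 + 17 + 32 + 31 = 116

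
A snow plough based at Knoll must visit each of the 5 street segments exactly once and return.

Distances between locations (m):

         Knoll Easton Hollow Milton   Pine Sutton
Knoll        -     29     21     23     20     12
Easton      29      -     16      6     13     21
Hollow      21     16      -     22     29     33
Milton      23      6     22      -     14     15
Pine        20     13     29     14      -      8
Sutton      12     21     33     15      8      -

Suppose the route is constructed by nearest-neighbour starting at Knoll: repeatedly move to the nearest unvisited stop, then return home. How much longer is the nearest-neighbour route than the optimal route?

The nearest-neighbour route is 5 m longer than optimal.

From Knoll: Sutton=12, Pine=20, Hollow=21, Milton=23, Easton=29 → choose Sutton (12).
From Sutton: Pine=8, Milton=15, Easton=21, Hollow=33 → choose Pine (8).
From Pine: Easton=13, Milton=14, Hollow=29 → choose Easton (13).
From Easton: Milton=6, Hollow=16 → choose Milton (6).
From Milton: Hollow=22 → choose Hollow (22).
NN route Knoll → Sutton → Pine → Easton → Milton → Hollow → Knoll costs 82.
Optimal: Knoll → Hollow → Easton → Milton → Pine → Sutton → Knoll costs 77 (by enumerating all 60 distinct tours).
Excess = 82 − 77 = 5.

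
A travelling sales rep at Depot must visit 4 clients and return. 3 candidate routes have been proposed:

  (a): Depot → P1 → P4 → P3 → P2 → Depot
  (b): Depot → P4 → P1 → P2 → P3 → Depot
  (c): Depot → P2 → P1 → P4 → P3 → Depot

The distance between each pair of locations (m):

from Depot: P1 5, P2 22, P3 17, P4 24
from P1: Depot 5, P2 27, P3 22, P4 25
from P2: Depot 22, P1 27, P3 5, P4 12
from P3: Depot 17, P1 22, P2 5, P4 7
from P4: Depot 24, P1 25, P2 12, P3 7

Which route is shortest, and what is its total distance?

Shortest is (a), total 64 m.

(a): 5 + 25 + 7 + 5 + 22 = 64
(b): 24 + 25 + 27 + 5 + 17 = 98
(c): 22 + 27 + 25 + 7 + 17 = 98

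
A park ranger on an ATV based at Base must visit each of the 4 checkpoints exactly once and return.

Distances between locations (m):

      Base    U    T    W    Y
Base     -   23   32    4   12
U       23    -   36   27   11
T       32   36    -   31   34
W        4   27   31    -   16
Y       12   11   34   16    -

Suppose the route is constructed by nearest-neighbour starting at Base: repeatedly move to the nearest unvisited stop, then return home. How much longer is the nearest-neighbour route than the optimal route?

Base: W=4, Y=12, U=23, T=32 ⇒ W
W: Y=16, U=27, T=31 ⇒ Y
Y: U=11, T=34 ⇒ U
U: T=36 ⇒ T
NN route Base → W → Y → U → T → Base costs 99.
Optimal: Base → W → T → U → Y → Base costs 94 (by enumerating all 12 distinct tours).
Excess = 99 − 94 = 5.

The nearest-neighbour route is 5 m longer than optimal.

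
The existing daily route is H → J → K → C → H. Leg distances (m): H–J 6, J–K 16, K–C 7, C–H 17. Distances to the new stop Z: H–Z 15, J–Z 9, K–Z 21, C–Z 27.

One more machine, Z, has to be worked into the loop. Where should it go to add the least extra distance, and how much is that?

Insertion cost between consecutive stops i–j is d(i,Z) + d(Z,j) − d(i,j):
  between H and J: 15 + 9 − 6 = 18
  between J and K: 9 + 21 − 16 = 14
  between K and C: 21 + 27 − 7 = 41
  between C and H: 27 + 15 − 17 = 25
Cheapest insertion is between J and K, adding 14.
New total = 46 + 14 = 60.

+14 m — insert Z between J and K.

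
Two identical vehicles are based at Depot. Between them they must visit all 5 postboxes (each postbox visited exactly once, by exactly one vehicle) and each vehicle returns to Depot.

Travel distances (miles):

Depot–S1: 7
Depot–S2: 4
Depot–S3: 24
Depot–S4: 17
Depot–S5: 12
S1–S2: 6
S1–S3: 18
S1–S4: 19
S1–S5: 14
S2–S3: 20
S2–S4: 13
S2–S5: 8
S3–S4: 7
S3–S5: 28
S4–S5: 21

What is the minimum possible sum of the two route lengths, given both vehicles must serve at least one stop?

73 miles — the smallest possible combined total.

Check every non-empty split of the stops between the two vehicles; for each half take its own optimal tour:
  {S1} + {S2, S3, S4, S5}: 14 + 64 = 78
  {S2} + {S1, S3, S4, S5}: 8 + 65 = 73
  {S1, S2} + {S3, S4, S5}: 17 + 64 = 81
  {S3} + {S1, S2, S4, S5}: 48 + 59 = 107
  {S1, S3} + {S2, S4, S5}: 49 + 50 = 99
  {S2, S3} + {S1, S4, S5}: 48 + 59 = 107
  … (15 splits in total)
Best: vehicle 1 Depot → S2 → Depot = 8; vehicle 2 Depot → S1 → S3 → S4 → S5 → Depot = 65; combined 73.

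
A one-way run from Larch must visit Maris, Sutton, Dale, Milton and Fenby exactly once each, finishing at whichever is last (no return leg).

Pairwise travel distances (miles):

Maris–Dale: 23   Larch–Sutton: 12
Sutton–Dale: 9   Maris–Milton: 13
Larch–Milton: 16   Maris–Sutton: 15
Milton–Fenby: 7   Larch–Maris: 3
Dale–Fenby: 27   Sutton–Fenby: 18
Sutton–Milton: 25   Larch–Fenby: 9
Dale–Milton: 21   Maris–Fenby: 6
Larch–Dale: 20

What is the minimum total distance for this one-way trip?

There are 5! = 120 possible orderings.
Larch → Maris → Sutton → Dale → Milton → Fenby: 3+15+9+21+7 = 55
Larch → Maris → Sutton → Dale → Fenby → Milton: 3+15+9+27+7 = 61
Larch → Maris → Sutton → Milton → Dale → Fenby: 3+15+25+21+27 = 91
Larch → Maris → Sutton → Milton → Fenby → Dale: 3+15+25+7+27 = 77
Larch → Maris → Sutton → Fenby → Dale → Milton: 3+15+18+27+21 = 84
Larch → Maris → Sutton → Fenby → Milton → Dale: 3+15+18+7+21 = 64
Larch → Maris → Dale → Sutton → Milton → Fenby: 3+23+9+25+7 = 67
Larch → Maris → Dale → Sutton → Fenby → Milton: 3+23+9+18+7 = 60
Larch → Maris → Dale → Milton → Sutton → Fenby: 3+23+21+25+18 = 90
Larch → Maris → Dale → Milton → Fenby → Sutton: 3+23+21+7+18 = 72
Larch → Maris → Dale → Fenby → Sutton → Milton: 3+23+27+18+25 = 96
Larch → Maris → Dale → Fenby → Milton → Sutton: 3+23+27+7+25 = 85
Larch → Maris → Milton → Sutton → Dale → Fenby: 3+13+25+9+27 = 77
Larch → Maris → Milton → Sutton → Fenby → Dale: 3+13+25+18+27 = 86
… (106 more)
Larch → Maris → Fenby → Milton → Dale → Sutton: 3+6+7+21+9 = 46  ← best
The minimum is 46.
One shortest path: Larch → Maris → Fenby → Milton → Dale → Sutton.

Minimum one-way distance = 46 miles.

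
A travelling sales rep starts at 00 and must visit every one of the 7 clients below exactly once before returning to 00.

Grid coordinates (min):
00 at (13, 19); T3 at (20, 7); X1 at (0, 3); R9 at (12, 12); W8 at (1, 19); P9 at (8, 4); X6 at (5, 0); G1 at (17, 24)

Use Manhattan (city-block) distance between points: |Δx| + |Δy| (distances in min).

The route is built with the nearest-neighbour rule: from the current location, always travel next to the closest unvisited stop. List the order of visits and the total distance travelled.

At 00 the remaining stops are R9 8, G1 9, W8 12, T3 19, P9 20, X6 27, X1 29; go to R9.
At R9 the remaining stops are P9 12, T3 13, G1 17, W8 18, X6 19, X1 21; go to P9.
At P9 the remaining stops are X6 7, X1 9, T3 15, W8 22, G1 29; go to X6.
At X6 the remaining stops are X1 8, T3 22, W8 23, G1 36; go to X1.
At X1 the remaining stops are W8 17, T3 24, G1 38; go to W8.
At W8 the remaining stops are G1 21, T3 31; go to G1.
At G1 the remaining stops are T3 20; go to T3.
Return T3→00: 19.
Total = 8 + 12 + 7 + 8 + 17 + 21 + 20 + 19 = 112.

Nearest-neighbour total = 112 min; route 00 → R9 → P9 → X6 → X1 → W8 → G1 → T3 → 00.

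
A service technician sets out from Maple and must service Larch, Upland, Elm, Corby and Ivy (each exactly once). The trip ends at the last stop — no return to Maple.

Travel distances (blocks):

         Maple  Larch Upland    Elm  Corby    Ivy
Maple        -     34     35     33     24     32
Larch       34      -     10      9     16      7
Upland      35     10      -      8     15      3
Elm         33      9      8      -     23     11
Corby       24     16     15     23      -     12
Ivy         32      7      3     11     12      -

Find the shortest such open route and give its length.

Minimum one-way distance = 56 blocks.

There are 5! = 120 possible orderings.
Maple → Larch → Upland → Elm → Corby → Ivy: 34+10+8+23+12 = 87
Maple → Larch → Upland → Elm → Ivy → Corby: 34+10+8+11+12 = 75
Maple → Larch → Upland → Corby → Elm → Ivy: 34+10+15+23+11 = 93
Maple → Larch → Upland → Corby → Ivy → Elm: 34+10+15+12+11 = 82
Maple → Larch → Upland → Ivy → Elm → Corby: 34+10+3+11+23 = 81
Maple → Larch → Upland → Ivy → Corby → Elm: 34+10+3+12+23 = 82
Maple → Larch → Elm → Upland → Corby → Ivy: 34+9+8+15+12 = 78
Maple → Larch → Elm → Upland → Ivy → Corby: 34+9+8+3+12 = 66
Maple → Larch → Elm → Corby → Upland → Ivy: 34+9+23+15+3 = 84
Maple → Larch → Elm → Corby → Ivy → Upland: 34+9+23+12+3 = 81
Maple → Larch → Elm → Ivy → Upland → Corby: 34+9+11+3+15 = 72
Maple → Larch → Elm → Ivy → Corby → Upland: 34+9+11+12+15 = 81
Maple → Larch → Corby → Upland → Elm → Ivy: 34+16+15+8+11 = 84
Maple → Larch → Corby → Upland → Ivy → Elm: 34+16+15+3+11 = 79
… (106 more)
Maple → Corby → Ivy → Upland → Elm → Larch: 24+12+3+8+9 = 56  ← best
The minimum is 56.
One shortest path: Maple → Corby → Ivy → Upland → Elm → Larch.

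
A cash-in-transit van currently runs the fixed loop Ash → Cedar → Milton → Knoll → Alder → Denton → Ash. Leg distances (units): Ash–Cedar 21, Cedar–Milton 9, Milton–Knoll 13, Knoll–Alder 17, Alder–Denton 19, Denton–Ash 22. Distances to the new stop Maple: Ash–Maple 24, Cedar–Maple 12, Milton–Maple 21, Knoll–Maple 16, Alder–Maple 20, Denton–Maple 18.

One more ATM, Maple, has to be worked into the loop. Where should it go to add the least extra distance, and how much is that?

Minimum extra distance: 15, inserting Maple between Ash and Cedar.

Insertion cost between consecutive stops i–j is d(i,Maple) + d(Maple,j) − d(i,j):
  between Ash and Cedar: 24 + 12 − 21 = 15
  between Cedar and Milton: 12 + 21 − 9 = 24
  between Milton and Knoll: 21 + 16 − 13 = 24
  between Knoll and Alder: 16 + 20 − 17 = 19
  between Alder and Denton: 20 + 18 − 19 = 19
  between Denton and Ash: 18 + 24 − 22 = 20
Cheapest insertion is between Ash and Cedar, adding 15.
New total = 101 + 15 = 116.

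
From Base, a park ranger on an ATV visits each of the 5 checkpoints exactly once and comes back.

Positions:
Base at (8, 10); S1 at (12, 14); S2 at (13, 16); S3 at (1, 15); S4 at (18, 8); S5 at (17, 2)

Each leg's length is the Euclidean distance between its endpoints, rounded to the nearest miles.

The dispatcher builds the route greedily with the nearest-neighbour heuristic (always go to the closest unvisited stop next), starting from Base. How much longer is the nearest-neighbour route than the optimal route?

Excess over optimum: 4 miles.

From Base: S1=6, S2=8, S3=9, S4=10, S5=12 → choose S1 (6).
From S1: S2=2, S4=8, S3=11, S5=13 → choose S2 (2).
From S2: S4=9, S3=12, S5=15 → choose S4 (9).
From S4: S5=6, S3=18 → choose S5 (6).
From S5: S3=21 → choose S3 (21).
NN route Base → S1 → S2 → S4 → S5 → S3 → Base costs 53.
Optimal: Base → S3 → S1 → S2 → S4 → S5 → Base costs 49 (by enumerating all 60 distinct tours).
Excess = 53 − 49 = 4.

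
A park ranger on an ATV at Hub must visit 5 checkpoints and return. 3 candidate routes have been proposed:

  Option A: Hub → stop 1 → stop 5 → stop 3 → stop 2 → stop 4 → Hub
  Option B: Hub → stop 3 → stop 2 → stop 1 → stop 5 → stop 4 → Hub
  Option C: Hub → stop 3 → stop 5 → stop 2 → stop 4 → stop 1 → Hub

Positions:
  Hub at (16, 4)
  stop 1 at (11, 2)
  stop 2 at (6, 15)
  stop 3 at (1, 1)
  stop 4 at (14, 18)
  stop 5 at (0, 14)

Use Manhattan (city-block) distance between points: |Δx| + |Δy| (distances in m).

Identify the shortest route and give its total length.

76 m — Option C is the shortest.

Option A: 7 + 23 + 14 + 19 + 11 + 16 = 90
Option B: 18 + 19 + 18 + 23 + 18 + 16 = 112
Option C: 18 + 14 + 7 + 11 + 19 + 7 = 76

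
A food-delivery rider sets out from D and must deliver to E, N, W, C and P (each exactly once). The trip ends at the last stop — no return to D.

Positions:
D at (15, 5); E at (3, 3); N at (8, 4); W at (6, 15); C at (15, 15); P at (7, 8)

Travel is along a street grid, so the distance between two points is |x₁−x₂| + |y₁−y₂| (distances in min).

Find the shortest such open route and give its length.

There are 5! = 120 possible orderings.
D→E→N→W→C→P: 14+6+13+9+15 = 57
D→E→N→W→P→C: 14+6+13+8+15 = 56
D→E→N→C→W→P: 14+6+18+9+8 = 55
D→E→N→C→P→W: 14+6+18+15+8 = 61
D→E→N→P→W→C: 14+6+5+8+9 = 42
D→E→N→P→C→W: 14+6+5+15+9 = 49
D→E→W→N→C→P: 14+15+13+18+15 = 75
D→E→W→N→P→C: 14+15+13+5+15 = 62
D→E→W→C→N→P: 14+15+9+18+5 = 61
D→E→W→C→P→N: 14+15+9+15+5 = 58
D→E→W→P→N→C: 14+15+8+5+18 = 60
D→E→W→P→C→N: 14+15+8+15+18 = 70
D→E→C→N→W→P: 14+24+18+13+8 = 77
D→E→C→N→P→W: 14+24+18+5+8 = 69
… (106 more)
D→C→W→P→N→E: 10+9+8+5+6 = 38  ← best
The minimum is 38.
One shortest path: D → C → W → P → N → E.

Shortest open route: 38 min.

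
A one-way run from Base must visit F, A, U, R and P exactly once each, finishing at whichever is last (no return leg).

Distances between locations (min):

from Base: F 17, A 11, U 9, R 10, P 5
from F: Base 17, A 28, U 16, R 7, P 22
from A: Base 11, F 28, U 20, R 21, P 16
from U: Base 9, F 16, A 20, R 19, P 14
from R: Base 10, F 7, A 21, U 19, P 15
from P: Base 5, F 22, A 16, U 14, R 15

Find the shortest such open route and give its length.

63 min — the minimum one-way total.

There are 5! = 120 possible orderings.
Base→F→A→U→R→P: 17+28+20+19+15 = 99
Base→F→A→U→P→R: 17+28+20+14+15 = 94
Base→F→A→R→U→P: 17+28+21+19+14 = 99
Base→F→A→R→P→U: 17+28+21+15+14 = 95
Base→F→A→P→U→R: 17+28+16+14+19 = 94
Base→F→A→P→R→U: 17+28+16+15+19 = 95
Base→F→U→A→R→P: 17+16+20+21+15 = 89
Base→F→U→A→P→R: 17+16+20+16+15 = 84
Base→F→U→R→A→P: 17+16+19+21+16 = 89
Base→F→U→R→P→A: 17+16+19+15+16 = 83
Base→F→U→P→A→R: 17+16+14+16+21 = 84
Base→F→U→P→R→A: 17+16+14+15+21 = 83
Base→F→R→A→U→P: 17+7+21+20+14 = 79
Base→F→R→A→P→U: 17+7+21+16+14 = 75
… (106 more)
Base→U→F→R→P→A: 9+16+7+15+16 = 63  ← best
The minimum is 63.
One shortest path: Base → U → F → R → P → A.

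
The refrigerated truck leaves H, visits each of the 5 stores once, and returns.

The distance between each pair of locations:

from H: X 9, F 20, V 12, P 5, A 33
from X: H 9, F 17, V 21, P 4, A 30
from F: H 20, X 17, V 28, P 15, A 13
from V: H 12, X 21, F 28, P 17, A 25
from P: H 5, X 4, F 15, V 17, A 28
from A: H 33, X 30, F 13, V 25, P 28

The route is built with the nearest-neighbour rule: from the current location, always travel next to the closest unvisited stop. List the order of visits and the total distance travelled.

From H: distances to unvisited — P=5, X=9, V=12, F=20, A=33. Nearest is P (5).
From P: distances to unvisited — X=4, F=15, V=17, A=28. Nearest is X (4).
From X: distances to unvisited — F=17, V=21, A=30. Nearest is F (17).
From F: distances to unvisited — A=13, V=28. Nearest is A (13).
From A: distances to unvisited — V=25. Nearest is V (25).
Return V→H: 12.
Total = 5 + 4 + 17 + 13 + 25 + 12 = 76.

76 along H → P → X → F → A → V → H.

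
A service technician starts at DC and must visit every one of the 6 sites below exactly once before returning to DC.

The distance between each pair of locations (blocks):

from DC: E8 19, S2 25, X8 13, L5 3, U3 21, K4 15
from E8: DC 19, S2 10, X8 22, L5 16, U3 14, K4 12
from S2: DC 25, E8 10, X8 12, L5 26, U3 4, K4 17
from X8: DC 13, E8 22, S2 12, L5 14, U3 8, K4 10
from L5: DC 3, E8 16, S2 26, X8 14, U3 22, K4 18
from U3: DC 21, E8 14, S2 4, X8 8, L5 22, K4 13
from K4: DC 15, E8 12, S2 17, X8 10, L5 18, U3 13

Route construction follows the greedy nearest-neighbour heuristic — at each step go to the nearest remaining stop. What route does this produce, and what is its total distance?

At DC the remaining stops are L5 3, X8 13, K4 15, E8 19, U3 21, S2 25; go to L5.
At L5 the remaining stops are X8 14, E8 16, K4 18, U3 22, S2 26; go to X8.
At X8 the remaining stops are U3 8, K4 10, S2 12, E8 22; go to U3.
At U3 the remaining stops are S2 4, K4 13, E8 14; go to S2.
At S2 the remaining stops are E8 10, K4 17; go to E8.
At E8 the remaining stops are K4 12; go to K4.
Return K4→DC: 15.
Total = 3 + 14 + 8 + 4 + 10 + 12 + 15 = 66.

Total distance 66 blocks via the nearest-neighbour route DC → L5 → X8 → U3 → S2 → E8 → K4 → DC.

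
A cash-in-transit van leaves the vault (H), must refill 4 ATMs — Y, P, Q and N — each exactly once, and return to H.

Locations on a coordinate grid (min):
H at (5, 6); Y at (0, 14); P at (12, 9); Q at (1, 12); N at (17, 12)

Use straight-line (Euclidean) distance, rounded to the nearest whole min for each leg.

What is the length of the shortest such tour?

40 min — the shortest possible round trip.

There are 12 distinct closed tours to check (reversals are equivalent).
H-Y-P-Q-N-H: 9+13+11+16+13 = 62
H-Y-P-N-Q-H: 9+13+6+16+7 = 51
H-Y-Q-P-N-H: 9+2+11+6+13 = 41
H-Y-Q-N-P-H: 9+2+16+6+8 = 41
H-Y-N-P-Q-H: 9+17+6+11+7 = 50
H-Y-N-Q-P-H: 9+17+16+11+8 = 61
H-P-Y-Q-N-H: 8+13+2+16+13 = 52
H-P-Y-N-Q-H: 8+13+17+16+7 = 61
H-P-Q-Y-N-H: 8+11+2+17+13 = 51
H-P-N-Y-Q-H: 8+6+17+2+7 = 40
H-Q-Y-P-N-H: 7+2+13+6+13 = 41
H-Q-P-Y-N-H: 7+11+13+17+13 = 61
The minimum is 40.
One optimal route: H → P → N → Y → Q → H (or its reverse).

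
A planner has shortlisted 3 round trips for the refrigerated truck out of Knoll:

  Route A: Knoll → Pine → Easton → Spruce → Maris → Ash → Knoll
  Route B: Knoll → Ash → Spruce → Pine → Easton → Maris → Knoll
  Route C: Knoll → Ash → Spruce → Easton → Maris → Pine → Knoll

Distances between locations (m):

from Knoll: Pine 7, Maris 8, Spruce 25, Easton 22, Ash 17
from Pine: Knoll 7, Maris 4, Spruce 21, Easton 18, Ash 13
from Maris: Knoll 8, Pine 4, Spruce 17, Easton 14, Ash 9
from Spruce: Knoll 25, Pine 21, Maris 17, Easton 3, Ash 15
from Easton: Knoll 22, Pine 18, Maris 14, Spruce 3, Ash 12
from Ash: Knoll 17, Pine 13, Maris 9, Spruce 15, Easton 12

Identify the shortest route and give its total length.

60 m — Route C is the shortest.

Route A: 7 + 18 + 3 + 17 + 9 + 17 = 71
Route B: 17 + 15 + 21 + 18 + 14 + 8 = 93
Route C: 17 + 15 + 3 + 14 + 4 + 7 = 60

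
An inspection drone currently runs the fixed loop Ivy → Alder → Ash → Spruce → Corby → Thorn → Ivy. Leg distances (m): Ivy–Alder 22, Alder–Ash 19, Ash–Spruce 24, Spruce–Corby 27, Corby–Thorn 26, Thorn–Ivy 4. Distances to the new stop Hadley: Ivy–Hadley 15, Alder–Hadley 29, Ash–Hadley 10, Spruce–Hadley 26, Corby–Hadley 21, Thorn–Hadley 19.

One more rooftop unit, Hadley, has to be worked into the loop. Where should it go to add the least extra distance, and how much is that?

Insertion cost between consecutive stops i–j is d(i,Hadley) + d(Hadley,j) − d(i,j):
  between Ivy and Alder: 15 + 29 − 22 = 22
  between Alder and Ash: 29 + 10 − 19 = 20
  between Ash and Spruce: 10 + 26 − 24 = 12
  between Spruce and Corby: 26 + 21 − 27 = 20
  between Corby and Thorn: 21 + 19 − 26 = 14
  between Thorn and Ivy: 19 + 15 − 4 = 30
Cheapest insertion is between Ash and Spruce, adding 12.
New total = 122 + 12 = 134.

+12 m — insert Hadley between Ash and Spruce.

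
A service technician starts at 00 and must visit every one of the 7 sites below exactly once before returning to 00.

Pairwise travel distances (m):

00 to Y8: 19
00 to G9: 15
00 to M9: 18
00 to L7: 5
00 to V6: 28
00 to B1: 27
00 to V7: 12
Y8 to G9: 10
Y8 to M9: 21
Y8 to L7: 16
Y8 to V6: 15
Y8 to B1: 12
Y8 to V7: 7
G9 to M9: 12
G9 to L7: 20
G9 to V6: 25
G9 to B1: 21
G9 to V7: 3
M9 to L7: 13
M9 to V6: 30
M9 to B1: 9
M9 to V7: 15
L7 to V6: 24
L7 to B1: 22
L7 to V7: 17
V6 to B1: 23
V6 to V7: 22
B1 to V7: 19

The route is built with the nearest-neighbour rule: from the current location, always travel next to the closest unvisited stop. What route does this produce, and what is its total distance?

00 → [L7:5 / V7:12 / G9:15 / M9:18 / Y8:19 / B1:27 / V6:28] → L7 (5)
L7 → [M9:13 / Y8:16 / V7:17 / G9:20 / B1:22 / V6:24] → M9 (13)
M9 → [B1:9 / G9:12 / V7:15 / Y8:21 / V6:30] → B1 (9)
B1 → [Y8:12 / V7:19 / G9:21 / V6:23] → Y8 (12)
Y8 → [V7:7 / G9:10 / V6:15] → V7 (7)
V7 → [G9:3 / V6:22] → G9 (3)
G9 → [V6:25] → V6 (25)
Return V6→00: 28.
Total = 5 + 13 + 9 + 12 + 7 + 3 + 25 + 28 = 102.

102 m along 00 → L7 → M9 → B1 → Y8 → V7 → G9 → V6 → 00.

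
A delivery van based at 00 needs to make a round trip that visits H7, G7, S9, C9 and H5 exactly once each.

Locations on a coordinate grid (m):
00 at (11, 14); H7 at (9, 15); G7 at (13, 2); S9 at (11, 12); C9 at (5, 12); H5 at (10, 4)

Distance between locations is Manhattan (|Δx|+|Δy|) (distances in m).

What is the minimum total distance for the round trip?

With 5 stops there are 5!/2 = 60 distinct round trips (a route and its reverse cost the same).
00→H7→G7→S9→C9→H5→00: 3+17+12+6+13+11 = 62
00→H7→G7→S9→H5→C9→00: 3+17+12+9+13+8 = 62
00→H7→G7→C9→S9→H5→00: 3+17+18+6+9+11 = 64
00→H7→G7→C9→H5→S9→00: 3+17+18+13+9+2 = 62
00→H7→G7→H5→S9→C9→00: 3+17+5+9+6+8 = 48
00→H7→G7→H5→C9→S9→00: 3+17+5+13+6+2 = 46
00→H7→S9→G7→C9→H5→00: 3+5+12+18+13+11 = 62
00→H7→S9→G7→H5→C9→00: 3+5+12+5+13+8 = 46
00→H7→S9→C9→G7→H5→00: 3+5+6+18+5+11 = 48
00→H7→S9→C9→H5→G7→00: 3+5+6+13+5+14 = 46
00→H7→S9→H5→G7→C9→00: 3+5+9+5+18+8 = 48
00→H7→S9→H5→C9→G7→00: 3+5+9+13+18+14 = 62
00→H7→C9→G7→S9→H5→00: 3+7+18+12+9+11 = 60
00→H7→C9→G7→H5→S9→00: 3+7+18+5+9+2 = 44
… (46 more)
00→H7→C9→H5→G7→S9→00: 3+7+13+5+12+2 = 42  ← best
The minimum is 42.
One optimal route: 00 → H7 → C9 → H5 → G7 → S9 → 00 (or its reverse).

42 m — the shortest possible round trip.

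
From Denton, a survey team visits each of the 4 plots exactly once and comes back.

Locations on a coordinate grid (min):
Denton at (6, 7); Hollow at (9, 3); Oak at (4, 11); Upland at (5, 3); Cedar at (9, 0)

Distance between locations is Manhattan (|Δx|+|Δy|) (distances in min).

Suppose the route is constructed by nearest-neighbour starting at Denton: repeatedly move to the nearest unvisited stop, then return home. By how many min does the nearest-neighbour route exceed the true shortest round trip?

Excess over optimum: 2 min.

Denton: Upland=5, Oak=6, Hollow=7, Cedar=10 ⇒ Upland
Upland: Hollow=4, Cedar=7, Oak=9 ⇒ Hollow
Hollow: Cedar=3, Oak=13 ⇒ Cedar
Cedar: Oak=16 ⇒ Oak
NN route Denton → Upland → Hollow → Cedar → Oak → Denton costs 34.
Optimal: Denton → Hollow → Cedar → Upland → Oak → Denton costs 32 (by enumerating all 12 distinct tours).
Excess = 34 − 32 = 2.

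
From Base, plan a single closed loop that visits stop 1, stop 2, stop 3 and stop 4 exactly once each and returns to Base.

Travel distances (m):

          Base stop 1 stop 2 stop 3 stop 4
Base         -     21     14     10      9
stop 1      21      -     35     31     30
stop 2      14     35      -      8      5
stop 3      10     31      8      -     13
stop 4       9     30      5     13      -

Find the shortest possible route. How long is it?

74 m — the shortest possible round trip.

Base → stop 1 → stop 2 → stop 3 → stop 4 → Base: 21+35+8+13+9 = 86
Base → stop 1 → stop 2 → stop 4 → stop 3 → Base: 21+35+5+13+10 = 84
Base → stop 1 → stop 3 → stop 2 → stop 4 → Base: 21+31+8+5+9 = 74
Base → stop 1 → stop 3 → stop 4 → stop 2 → Base: 21+31+13+5+14 = 84
Base → stop 1 → stop 4 → stop 2 → stop 3 → Base: 21+30+5+8+10 = 74
Base → stop 1 → stop 4 → stop 3 → stop 2 → Base: 21+30+13+8+14 = 86
Base → stop 2 → stop 1 → stop 3 → stop 4 → Base: 14+35+31+13+9 = 102
Base → stop 2 → stop 1 → stop 4 → stop 3 → Base: 14+35+30+13+10 = 102
Base → stop 2 → stop 3 → stop 1 → stop 4 → Base: 14+8+31+30+9 = 92
Base → stop 2 → stop 4 → stop 1 → stop 3 → Base: 14+5+30+31+10 = 90
Base → stop 3 → stop 1 → stop 2 → stop 4 → Base: 10+31+35+5+9 = 90
Base → stop 3 → stop 2 → stop 1 → stop 4 → Base: 10+8+35+30+9 = 92
The minimum is 74.
One optimal route: Base → stop 1 → stop 3 → stop 2 → stop 4 → Base (or its reverse).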